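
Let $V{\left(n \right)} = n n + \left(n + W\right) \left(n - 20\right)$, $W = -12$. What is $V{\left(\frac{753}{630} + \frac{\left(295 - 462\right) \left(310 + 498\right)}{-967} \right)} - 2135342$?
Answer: $- \frac{43299136616063411}{20618712450} \approx -2.1 \cdot 10^{6}$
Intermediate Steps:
$V{\left(n \right)} = n^{2} + \left(-20 + n\right) \left(-12 + n\right)$ ($V{\left(n \right)} = n n + \left(n - 12\right) \left(n - 20\right) = n^{2} + \left(-12 + n\right) \left(-20 + n\right) = n^{2} + \left(-20 + n\right) \left(-12 + n\right)$)
$V{\left(\frac{753}{630} + \frac{\left(295 - 462\right) \left(310 + 498\right)}{-967} \right)} - 2135342 = \left(240 - 32 \left(\frac{753}{630} + \frac{\left(295 - 462\right) \left(310 + 498\right)}{-967}\right) + 2 \left(\frac{753}{630} + \frac{\left(295 - 462\right) \left(310 + 498\right)}{-967}\right)^{2}\right) - 2135342 = \left(240 - 32 \left(753 \cdot \frac{1}{630} + \left(-167\right) 808 \left(- \frac{1}{967}\right)\right) + 2 \left(753 \cdot \frac{1}{630} + \left(-167\right) 808 \left(- \frac{1}{967}\right)\right)^{2}\right) - 2135342 = \left(240 - 32 \left(\frac{251}{210} - - \frac{134936}{967}\right) + 2 \left(\frac{251}{210} - - \frac{134936}{967}\right)^{2}\right) - 2135342 = \left(240 - 32 \left(\frac{251}{210} + \frac{134936}{967}\right) + 2 \left(\frac{251}{210} + \frac{134936}{967}\right)^{2}\right) - 2135342 = \left(240 - \frac{457268432}{101535} + 2 \left(\frac{28579277}{203070}\right)^{2}\right) - 2135342 = \left(240 - \frac{457268432}{101535} + 2 \cdot \frac{816775073842729}{41237424900}\right) - 2135342 = \left(240 - \frac{457268432}{101535} + \frac{816775073842729}{20618712450}\right) - 2135342 = \frac{728866064344489}{20618712450} - 2135342 = - \frac{43299136616063411}{20618712450}$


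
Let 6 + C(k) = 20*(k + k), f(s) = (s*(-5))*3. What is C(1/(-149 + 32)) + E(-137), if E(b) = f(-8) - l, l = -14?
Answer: 14936/117 ≈ 127.66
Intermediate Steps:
f(s) = -15*s (f(s) = -5*s*3 = -15*s)
E(b) = 134 (E(b) = -15*(-8) - 1*(-14) = 120 + 14 = 134)
C(k) = -6 + 40*k (C(k) = -6 + 20*(k + k) = -6 + 20*(2*k) = -6 + 40*k)
C(1/(-149 + 32)) + E(-137) = (-6 + 40/(-149 + 32)) + 134 = (-6 + 40/(-117)) + 134 = (-6 + 40*(-1/117)) + 134 = (-6 - 40/117) + 134 = -742/117 + 134 = 14936/117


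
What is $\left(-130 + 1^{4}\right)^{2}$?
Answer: $16641$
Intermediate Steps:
$\left(-130 + 1^{4}\right)^{2} = \left(-130 + 1\right)^{2} = \left(-129\right)^{2} = 16641$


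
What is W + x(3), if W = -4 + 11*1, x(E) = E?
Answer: 10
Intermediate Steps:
W = 7 (W = -4 + 11 = 7)
W + x(3) = 7 + 3 = 10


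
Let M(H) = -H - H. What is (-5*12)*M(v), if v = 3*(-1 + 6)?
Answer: 1800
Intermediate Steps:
v = 15 (v = 3*5 = 15)
M(H) = -2*H
(-5*12)*M(v) = (-5*12)*(-2*15) = -60*(-30) = 1800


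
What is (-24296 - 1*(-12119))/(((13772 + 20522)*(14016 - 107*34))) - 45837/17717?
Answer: -16313747601393/6305535789644 ≈ -2.5872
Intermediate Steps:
(-24296 - 1*(-12119))/(((13772 + 20522)*(14016 - 107*34))) - 45837/17717 = (-24296 + 12119)/((34294*(14016 - 3638))) - 45837*1/17717 = -12177/(34294*10378) - 45837/17717 = -12177/355903132 - 45837/17717 = -16313747601393/6305535789644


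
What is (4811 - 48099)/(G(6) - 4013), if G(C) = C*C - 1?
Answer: 21644/1989 ≈ 10.882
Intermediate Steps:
G(C) = -1 + C² (G(C) = C² - 1 = -1 + C²)
(4811 - 48099)/(G(6) - 4013) = (4811 - 48099)/((-1 + 6²) - 4013) = -43288/((-1 + 36) - 4013) = -43288/(35 - 4013) = -43288/(-3978) = -43288*(-1/3978) = 21644/1989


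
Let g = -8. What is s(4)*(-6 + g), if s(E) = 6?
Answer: -84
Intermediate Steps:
s(4)*(-6 + g) = 6*(-6 - 8) = 6*(-14) = -84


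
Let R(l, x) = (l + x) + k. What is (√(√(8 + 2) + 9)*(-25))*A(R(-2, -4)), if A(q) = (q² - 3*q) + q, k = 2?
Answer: -600*√(9 + √10) ≈ -2092.5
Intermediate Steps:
R(l, x) = 2 + l + x (R(l, x) = (l + x) + 2 = 2 + l + x)
A(q) = q² - 2*q
(√(√(8 + 2) + 9)*(-25))*A(R(-2, -4)) = (√(√(8 + 2) + 9)*(-25))*((2 - 2 - 4)*(-2 + (2 - 2 - 4))) = (√(√10 + 9)*(-25))*(-4*(-2 - 4)) = (√(9 + √10)*(-25))*(-4*(-6)) = -25*√(9 + √10)*24 = -600*√(9 + √10)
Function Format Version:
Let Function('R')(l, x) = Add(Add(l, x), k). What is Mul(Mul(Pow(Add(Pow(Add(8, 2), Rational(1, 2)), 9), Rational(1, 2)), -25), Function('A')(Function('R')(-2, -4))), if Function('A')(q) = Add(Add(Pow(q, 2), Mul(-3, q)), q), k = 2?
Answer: Mul(-600, Pow(Add(9, Pow(10, Rational(1, 2))), Rational(1, 2))) ≈ -2092.5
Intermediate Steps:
Function('R')(l, x) = Add(2, l, x) (Function('R')(l, x) = Add(Add(l, x), 2) = Add(2, l, x))
Function('A')(q) = Add(Pow(q, 2), Mul(-2, q))
Mul(Mul(Pow(Add(Pow(Add(8, 2), Rational(1, 2)), 9), Rational(1, 2)), -25), Function('A')(Function('R')(-2, -4))) = Mul(Mul(Pow(Add(Pow(Add(8, 2), Rational(1, 2)), 9), Rational(1, 2)), -25), Mul(Add(2, -2, -4), Add(-2, Add(2, -2, -4)))) = Mul(Mul(Pow(Add(Pow(10, Rational(1, 2)), 9), Rational(1, 2)), -25), Mul(-4, Add(-2, -4))) = Mul(Mul(Pow(Add(9, Pow(10, Rational(1, 2))), Rational(1, 2)), -25), Mul(-4, -6)) = Mul(Mul(-25, Pow(Add(9, Pow(10, Rational(1, 2))), Rational(1, 2))), 24) = Mul(-600, Pow(Add(9, Pow(10, Rational(1, 2))), Rational(1, 2)))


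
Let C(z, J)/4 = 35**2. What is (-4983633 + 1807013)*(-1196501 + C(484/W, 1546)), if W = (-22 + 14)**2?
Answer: 3785263568620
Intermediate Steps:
W = 64 (W = (-8)**2 = 64)
C(z, J) = 4900 (C(z, J) = 4*35**2 = 4*1225 = 4900)
(-4983633 + 1807013)*(-1196501 + C(484/W, 1546)) = (-4983633 + 1807013)*(-1196501 + 4900) = -3176620*(-1191601) = 3785263568620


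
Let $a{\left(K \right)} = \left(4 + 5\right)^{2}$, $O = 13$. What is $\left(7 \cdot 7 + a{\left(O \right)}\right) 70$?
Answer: $9100$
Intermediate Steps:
$a{\left(K \right)} = 81$ ($a{\left(K \right)} = 9^{2} = 81$)
$\left(7 \cdot 7 + a{\left(O \right)}\right) 70 = \left(7 \cdot 7 + 81\right) 70 = \left(49 + 81\right) 70 = 130 \cdot 70 = 9100$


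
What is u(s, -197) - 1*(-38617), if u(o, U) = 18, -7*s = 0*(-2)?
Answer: 38635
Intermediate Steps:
s = 0 (s = -0*(-2) = -⅐*0 = 0)
u(s, -197) - 1*(-38617) = 18 - 1*(-38617) = 18 + 38617 = 38635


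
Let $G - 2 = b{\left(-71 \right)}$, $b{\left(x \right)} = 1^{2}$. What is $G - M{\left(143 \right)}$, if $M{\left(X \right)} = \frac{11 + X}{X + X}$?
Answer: $\frac{32}{13} \approx 2.4615$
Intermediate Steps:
$M{\left(X \right)} = \frac{11 + X}{2 X}$
$b{\left(x \right)} = 1$
$G = 3$ ($G = 2 + 1 = 3$)
$G - M{\left(143 \right)} = 3 - \frac{11 + 143}{2 \cdot 143} = 3 - \frac{1}{2} \cdot \frac{1}{143} \cdot 154 = 3 - \frac{7}{13} = \frac{32}{13}$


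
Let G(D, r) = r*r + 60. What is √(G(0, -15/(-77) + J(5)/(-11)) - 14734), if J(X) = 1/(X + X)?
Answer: 3*I*√7989159/70 ≈ 121.14*I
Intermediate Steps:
J(X) = 1/(2*X)
G(D, r) = 60 + r² (G(D, r) = r² + 60 = 60 + r²)
√(G(0, -15/(-77) + J(5)/(-11)) - 14734) = √((60 + (-15/(-77) + ((½)/5)/(-11))²) - 14734) = √((60 + (-15*(-1/77) + ((½)*(⅕))*(-1/11))²) - 14734) = √((60 + (15/77 + (⅒)*(-1/11))²) - 14734) = √((60 + (15/77 - 1/110)²) - 14734) = √((60 + (13/70)²) - 14734) = √((60 + 169/4900) - 14734) = √(294169/4900 - 14734) = √(-71902431/4900) = 3*I*√7989159/70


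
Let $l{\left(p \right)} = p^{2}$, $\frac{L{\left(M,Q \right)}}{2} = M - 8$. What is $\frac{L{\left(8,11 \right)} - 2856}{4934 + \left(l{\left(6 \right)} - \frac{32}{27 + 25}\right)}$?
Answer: $- \frac{6188}{10767} \approx -0.57472$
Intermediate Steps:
$L{\left(M,Q \right)} = -16 + 2 M$ ($L{\left(M,Q \right)} = 2 \left(M - 8\right) = 2 \left(-8 + M\right) = -16 + 2 M$)
$\frac{L{\left(8,11 \right)} - 2856}{4934 + \left(l{\left(6 \right)} - \frac{32}{27 + 25}\right)} = \frac{\left(-16 + 2 \cdot 8\right) - 2856}{4934 + \left(6^{2} - \frac{32}{27 + 25}\right)} = \frac{\left(-16 + 16\right) - 2856}{4934 + \left(36 - \frac{32}{52}\right)} = \frac{0 - 2856}{4934 + \left(36 - \frac{8}{13}\right)} = - \frac{2856}{4934 + \left(36 - \frac{8}{13}\right)} = - \frac{2856}{4934 + \frac{460}{13}} = - \frac{2856}{\frac{64602}{13}} = \left(-2856\right) \frac{13}{64602} = - \frac{6188}{10767}$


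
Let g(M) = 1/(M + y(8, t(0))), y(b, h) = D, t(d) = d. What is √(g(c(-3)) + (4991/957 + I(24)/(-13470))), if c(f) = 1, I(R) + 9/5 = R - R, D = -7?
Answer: √2589378859771/716155 ≈ 2.2469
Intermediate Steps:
y(b, h) = -7
I(R) = -9/5 (I(R) = -9/5 + (R - R) = -9/5 + 0 = -9/5)
g(M) = 1/(-7 + M) (g(M) = 1/(M - 7) = 1/(-7 + M))
√(g(c(-3)) + (4991/957 + I(24)/(-13470))) = √(1/(-7 + 1) + (4991/957 - 9/5/(-13470))) = √(1/(-6) + (4991*(1/957) - 9/5*(-1/13470))) = √(-⅙ + (4991/957 + 3/22450)) = √(-⅙ + 112050821/21484650) = √(18078341/3580775) = √2589378859771/716155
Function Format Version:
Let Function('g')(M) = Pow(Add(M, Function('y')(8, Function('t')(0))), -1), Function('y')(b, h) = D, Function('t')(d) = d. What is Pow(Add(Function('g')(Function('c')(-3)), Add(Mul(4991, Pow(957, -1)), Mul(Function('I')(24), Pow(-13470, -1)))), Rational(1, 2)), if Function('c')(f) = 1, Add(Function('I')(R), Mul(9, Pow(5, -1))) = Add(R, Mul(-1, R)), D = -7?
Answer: Mul(Rational(1, 716155), Pow(2589378859771, Rational(1, 2))) ≈ 2.2469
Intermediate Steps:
Function('y')(b, h) = -7
Function('I')(R) = Rational(-9, 5) (Function('I')(R) = Add(Rational(-9, 5), Add(R, Mul(-1, R))) = Add(Rational(-9, 5), 0) = Rational(-9, 5))
Function('g')(M) = Pow(Add(-7, M), -1) (Function('g')(M) = Pow(Add(M, -7), -1) = Pow(Add(-7, M), -1))
Pow(Add(Function('g')(Function('c')(-3)), Add(Mul(4991, Pow(957, -1)), Mul(Function('I')(24), Pow(-13470, -1)))), Rational(1, 2)) = Pow(Add(Pow(Add(-7, 1), -1), Add(Mul(4991, Pow(957, -1)), Mul(Rational(-9, 5), Pow(-13470, -1)))), Rational(1, 2)) = Pow(Add(Pow(-6, -1), Add(Mul(4991, Rational(1, 957)), Mul(Rational(-9, 5), Rational(-1, 13470)))), Rational(1, 2)) = Pow(Add(Rational(-1, 6), Add(Rational(4991, 957), Rational(3, 22450))), Rational(1, 2)) = Pow(Add(Rational(-1, 6), Rational(112050821, 21484650)), Rational(1, 2)) = Pow(Rational(18078341, 3580775), Rational(1, 2)) = Mul(Rational(1, 716155), Pow(2589378859771, Rational(1, 2)))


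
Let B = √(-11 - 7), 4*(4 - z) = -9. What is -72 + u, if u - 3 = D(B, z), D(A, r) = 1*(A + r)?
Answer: -251/4 + 3*I*√2 ≈ -62.75 + 4.2426*I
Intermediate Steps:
z = 25/4 (z = 4 - ¼*(-9) = 4 + 9/4 = 25/4 ≈ 6.2500)
B = 3*I*√2 (B = √(-18) = 3*I*√2 ≈ 4.2426*I)
D(A, r) = A + r
u = 37/4 + 3*I*√2 (u = 3 + (3*I*√2 + 25/4) = 3 + (25/4 + 3*I*√2) = 37/4 + 3*I*√2 ≈ 9.25 + 4.2426*I)
-72 + u = -72 + (37/4 + 3*I*√2) = -251/4 + 3*I*√2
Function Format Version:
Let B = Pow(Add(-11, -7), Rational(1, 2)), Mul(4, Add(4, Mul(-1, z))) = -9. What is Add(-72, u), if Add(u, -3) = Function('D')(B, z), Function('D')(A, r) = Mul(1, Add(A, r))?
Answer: Add(Rational(-251, 4), Mul(3, I, Pow(2, Rational(1, 2)))) ≈ Add(-62.750, Mul(4.2426, I))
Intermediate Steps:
z = Rational(25, 4) (z = Add(4, Mul(Rational(-1, 4), -9)) = Add(4, Rational(9, 4)) = Rational(25, 4) ≈ 6.2500)
B = Mul(3, I, Pow(2, Rational(1, 2))) (B = Pow(-18, Rational(1, 2)) = Mul(3, I, Pow(2, Rational(1, 2))) ≈ Mul(4.2426, I))
Function('D')(A, r) = Add(A, r)
u = Add(Rational(37, 4), Mul(3, I, Pow(2, Rational(1, 2)))) (u = Add(3, Add(Mul(3, I, Pow(2, Rational(1, 2))), Rational(25, 4))) = Add(3, Add(Rational(25, 4), Mul(3, I, Pow(2, Rational(1, 2))))) = Add(Rational(37, 4), Mul(3, I, Pow(2, Rational(1, 2)))) ≈ Add(9.2500, Mul(4.2426, I)))
Add(-72, u) = Add(-72, Add(Rational(37, 4), Mul(3, I, Pow(2, Rational(1, 2))))) = Add(Rational(-251, 4), Mul(3, I, Pow(2, Rational(1, 2))))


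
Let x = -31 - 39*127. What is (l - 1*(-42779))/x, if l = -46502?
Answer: 3723/4984 ≈ 0.74699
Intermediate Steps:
x = -4984 (x = -31 - 4953 = -4984)
(l - 1*(-42779))/x = (-46502 - 1*(-42779))/(-4984) = (-46502 + 42779)*(-1/4984) = -3723*(-1/4984) = 3723/4984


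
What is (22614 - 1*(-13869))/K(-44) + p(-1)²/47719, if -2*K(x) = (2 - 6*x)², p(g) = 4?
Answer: -248623747/241171826 ≈ -1.0309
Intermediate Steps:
K(x) = -(2 - 6*x)²/2
(22614 - 1*(-13869))/K(-44) + p(-1)²/47719 = (22614 - 1*(-13869))/((-2*(-1 + 3*(-44))²)) + 4²/47719 = (22614 + 13869)/((-2*(-1 - 132)²)) + 16*(1/47719) = 36483/((-2*(-133)²)) + 16/47719 = 36483/((-2*17689)) + 16/47719 = 36483/(-35378) + 16/47719 = 36483*(-1/35378) + 16/47719 = -36483/35378 + 16/47719 = -248623747/241171826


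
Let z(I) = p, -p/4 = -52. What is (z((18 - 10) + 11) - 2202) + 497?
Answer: -1497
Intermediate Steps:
p = 208 (p = -4*(-52) = 208)
z(I) = 208
(z((18 - 10) + 11) - 2202) + 497 = (208 - 2202) + 497 = -1994 + 497 = -1497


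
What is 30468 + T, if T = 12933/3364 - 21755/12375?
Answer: 253690893611/8325900 ≈ 30470.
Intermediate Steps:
T = 17372411/8325900 (T = 12933*(1/3364) - 21755*1/12375 = 12933/3364 - 4351/2475 = 17372411/8325900 ≈ 2.0866)
30468 + T = 30468 + 17372411/8325900 = 253690893611/8325900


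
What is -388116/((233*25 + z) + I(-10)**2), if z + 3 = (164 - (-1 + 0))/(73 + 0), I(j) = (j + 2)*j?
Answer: -9444156/297457 ≈ -31.750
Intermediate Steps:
I(j) = j*(2 + j) (I(j) = (2 + j)*j = j*(2 + j))
z = -54/73 (z = -3 + (164 - (-1 + 0))/(73 + 0) = -3 + (164 - 1*(-1))/73 = -3 + (164 + 1)*(1/73) = -3 + 165*(1/73) = -3 + 165/73 = -54/73 ≈ -0.73973)
-388116/((233*25 + z) + I(-10)**2) = -388116/((233*25 - 54/73) + (-10*(2 - 10))**2) = -388116/((5825 - 54/73) + (-10*(-8))**2) = -388116/(425171/73 + 80**2) = -388116/(425171/73 + 6400) = -388116/892371/73 = -388116*73/892371 = -9444156/297457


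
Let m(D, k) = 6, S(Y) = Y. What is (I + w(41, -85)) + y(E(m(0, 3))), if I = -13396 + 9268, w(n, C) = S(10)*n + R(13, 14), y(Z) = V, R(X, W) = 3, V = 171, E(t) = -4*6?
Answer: -3544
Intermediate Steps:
E(t) = -24
y(Z) = 171
w(n, C) = 3 + 10*n (w(n, C) = 10*n + 3 = 3 + 10*n)
I = -4128
(I + w(41, -85)) + y(E(m(0, 3))) = (-4128 + (3 + 10*41)) + 171 = (-4128 + (3 + 410)) + 171 = (-4128 + 413) + 171 = -3715 + 171 = -3544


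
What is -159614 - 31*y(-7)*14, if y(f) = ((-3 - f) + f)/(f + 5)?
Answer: -160265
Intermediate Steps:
y(f) = -3/(5 + f)
-159614 - 31*y(-7)*14 = -159614 - 31*(-3/(5 - 7))*14 = -159614 - 31*(-3/(-2))*14 = -159614 - 31*(-3*(-½))*14 = -159614 - 31*(3/2)*14 = -159614 - 93*14/2 = -159614 - 1*651 = -159614 - 651 = -160265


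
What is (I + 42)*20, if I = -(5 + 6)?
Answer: 620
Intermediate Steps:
I = -11 (I = -1*11 = -11)
(I + 42)*20 = (-11 + 42)*20 = 31*20 = 620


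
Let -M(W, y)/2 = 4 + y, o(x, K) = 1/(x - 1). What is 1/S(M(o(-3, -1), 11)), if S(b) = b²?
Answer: 1/900 ≈ 0.0011111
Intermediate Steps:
o(x, K) = 1/(-1 + x)
M(W, y) = -8 - 2*y (M(W, y) = -2*(4 + y) = -8 - 2*y)
1/S(M(o(-3, -1), 11)) = 1/((-8 - 2*11)²) = 1/((-8 - 22)²) = 1/((-30)²) = 1/900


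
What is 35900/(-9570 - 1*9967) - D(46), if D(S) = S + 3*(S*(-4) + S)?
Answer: 7153716/19537 ≈ 366.16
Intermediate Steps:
D(S) = -8*S (D(S) = S + 3*(-4*S + S) = S + 3*(-3*S) = S - 9*S = -8*S)
35900/(-9570 - 1*9967) - D(46) = 35900/(-9570 - 1*9967) - (-8)*46 = 35900/(-9570 - 9967) - 1*(-368) = 35900/(-19537) + 368 = 35900*(-1/19537) + 368 = -35900/19537 + 368 = 7153716/19537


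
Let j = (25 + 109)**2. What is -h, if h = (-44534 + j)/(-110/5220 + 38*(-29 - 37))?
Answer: -13873716/1309187 ≈ -10.597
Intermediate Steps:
j = 17956 (j = 134**2 = 17956)
h = 13873716/1309187 (h = (-44534 + 17956)/(-110/5220 + 38*(-29 - 37)) = -26578/(-110*1/5220 + 38*(-66)) = -26578/(-11/522 - 2508) = -26578/(-1309187/522) = -26578*(-522/1309187) = 13873716/1309187 ≈ 10.597)
-h = -1*13873716/1309187 = -13873716/1309187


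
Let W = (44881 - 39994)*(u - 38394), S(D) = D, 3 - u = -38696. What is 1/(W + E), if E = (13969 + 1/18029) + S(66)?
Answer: 18029/27125892531 ≈ 6.6464e-7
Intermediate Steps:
u = 38699 (u = 3 - 1*(-38696) = 3 + 38696 = 38699)
W = 1490535 (W = (44881 - 39994)*(38699 - 38394) = 4887*305 = 1490535)
E = 253037016/18029 (E = (13969 + 1/18029) + 66 = 251847102/18029 + 66 = 253037016/18029 ≈ 14035.)
1/(W + E) = 1/(1490535 + 253037016/18029) = 1/(27125892531/18029) = 18029/27125892531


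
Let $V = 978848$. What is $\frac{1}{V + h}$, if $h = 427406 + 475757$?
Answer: $\frac{1}{1882011} \approx 5.3135 \cdot 10^{-7}$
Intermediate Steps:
$h = 903163$
$\frac{1}{V + h} = \frac{1}{978848 + 903163} = \frac{1}{1882011}$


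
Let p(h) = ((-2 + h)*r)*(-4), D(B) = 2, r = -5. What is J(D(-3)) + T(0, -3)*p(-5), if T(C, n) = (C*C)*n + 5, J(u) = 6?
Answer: -694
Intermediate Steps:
T(C, n) = 5 + n*C**2 (T(C, n) = C**2*n + 5 = n*C**2 + 5 = 5 + n*C**2)
p(h) = -40 + 20*h (p(h) = ((-2 + h)*(-5))*(-4) = (10 - 5*h)*(-4) = -40 + 20*h)
J(D(-3)) + T(0, -3)*p(-5) = 6 + (5 - 3*0**2)*(-40 + 20*(-5)) = 6 + (5 - 3*0)*(-40 - 100) = 6 + (5 + 0)*(-140) = 6 + 5*(-140) = 6 - 700 = -694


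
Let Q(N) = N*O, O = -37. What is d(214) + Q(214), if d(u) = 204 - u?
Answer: -7928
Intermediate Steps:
Q(N) = -37*N (Q(N) = N*(-37) = -37*N)
d(214) + Q(214) = (204 - 1*214) - 37*214 = (204 - 214) - 7918 = -10 - 7918 = -7928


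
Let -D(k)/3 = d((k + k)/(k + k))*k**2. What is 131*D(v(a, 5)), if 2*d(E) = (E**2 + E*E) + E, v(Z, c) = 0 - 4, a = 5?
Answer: -9432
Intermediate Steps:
v(Z, c) = -4
d(E) = E**2 + E/2 (d(E) = ((E**2 + E*E) + E)/2 = ((E**2 + E**2) + E)/2 = (2*E**2 + E)/2 = (E + 2*E**2)/2 = E**2 + E/2)
D(k) = -9*k**2/2 (D(k) = -3*((k + k)/(k + k))*(1/2 + (k + k)/(k + k))*k**2 = -3*((2*k)/((2*k)))*(1/2 + (2*k)/((2*k)))*k**2 = -3*((2*k)*(1/(2*k)))*(1/2 + (2*k)*(1/(2*k)))*k**2 = -3*1*(1/2 + 1)*k**2 = -3*1*(3/2)*k**2 = -9*k**2/2)
131*D(v(a, 5)) = 131*(-9/2*(-4)**2) = 131*(-9/2*16) = 131*(-72) = -9432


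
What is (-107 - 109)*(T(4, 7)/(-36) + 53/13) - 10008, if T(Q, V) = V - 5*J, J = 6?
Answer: -143346/13 ≈ -11027.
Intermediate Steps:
T(Q, V) = -30 + V (T(Q, V) = V - 5*6 = V - 30 = -30 + V)
(-107 - 109)*(T(4, 7)/(-36) + 53/13) - 10008 = (-107 - 109)*((-30 + 7)/(-36) + 53/13) - 10008 = -216*(-23*(-1/36) + 53*(1/13)) - 10008 = -216*(23/36 + 53/13) - 10008 = -216*2207/468 - 10008 = -13242/13 - 10008 = -143346/13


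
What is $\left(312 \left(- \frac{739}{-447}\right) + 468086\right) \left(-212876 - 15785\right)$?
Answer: $- \frac{15965492883870}{149} \approx -1.0715 \cdot 10^{11}$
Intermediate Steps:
$\left(312 \left(- \frac{739}{-447}\right) + 468086\right) \left(-212876 - 15785\right) = \left(312 \left(\left(-739\right) \left(- \frac{1}{447}\right)\right) + 468086\right) \left(-228661\right) = \left(312 \cdot \frac{739}{447} + 468086\right) \left(-228661\right) = \left(\frac{76856}{149} + 468086\right) \left(-228661\right) = \frac{69821670}{149} \left(-228661\right) = - \frac{15965492883870}{149}$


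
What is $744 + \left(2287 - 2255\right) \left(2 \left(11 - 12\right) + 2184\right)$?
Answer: $70568$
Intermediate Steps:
$744 + \left(2287 - 2255\right) \left(2 \left(11 - 12\right) + 2184\right) = 744 + 32 \left(2 \left(-1\right) + 2184\right) = 744 + 32 \left(-2 + 2184\right) = 744 + 32 \cdot 2182 = 744 + 69824 = 70568$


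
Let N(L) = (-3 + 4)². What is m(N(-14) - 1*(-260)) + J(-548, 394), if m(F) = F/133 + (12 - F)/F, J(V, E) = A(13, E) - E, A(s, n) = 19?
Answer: -4327457/11571 ≈ -373.99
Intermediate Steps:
N(L) = 1 (N(L) = 1² = 1)
J(V, E) = 19 - E
m(F) = F/133 + (12 - F)/F (m(F) = F*(1/133) + (12 - F)/F = F/133 + (12 - F)/F)
m(N(-14) - 1*(-260)) + J(-548, 394) = (-1 + 12/(1 - 1*(-260)) + (1 - 1*(-260))/133) + (19 - 1*394) = (-1 + 12/(1 + 260) + (1 + 260)/133) + (19 - 394) = (-1 + 12/261 + (1/133)*261) - 375 = (-1 + 12*(1/261) + 261/133) - 375 = (-1 + 4/87 + 261/133) - 375 = 11668/11571 - 375 = -4327457/11571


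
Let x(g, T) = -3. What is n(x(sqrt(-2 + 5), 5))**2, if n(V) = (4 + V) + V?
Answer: 4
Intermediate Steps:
n(V) = 4 + 2*V
n(x(sqrt(-2 + 5), 5))**2 = (4 + 2*(-3))**2 = (4 - 6)**2 = (-2)**2 = 4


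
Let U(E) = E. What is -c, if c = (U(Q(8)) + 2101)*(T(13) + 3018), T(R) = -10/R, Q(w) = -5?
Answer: -82213504/13 ≈ -6.3241e+6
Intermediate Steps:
c = 82213504/13 (c = (-5 + 2101)*(-10/13 + 3018) = 2096*(-10*1/13 + 3018) = 2096*(-10/13 + 3018) = 2096*(39224/13) = 82213504/13 ≈ 6.3241e+6)
-c = -1*82213504/13 = -82213504/13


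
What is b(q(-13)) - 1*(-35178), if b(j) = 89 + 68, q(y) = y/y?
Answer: 35335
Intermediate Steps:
q(y) = 1
b(j) = 157
b(q(-13)) - 1*(-35178) = 157 - 1*(-35178) = 157 + 35178 = 35335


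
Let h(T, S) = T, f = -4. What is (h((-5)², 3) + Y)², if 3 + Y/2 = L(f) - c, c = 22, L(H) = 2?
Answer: 441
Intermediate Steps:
Y = -46 (Y = -6 + 2*(2 - 1*22) = -6 + 2*(2 - 22) = -6 + 2*(-20) = -6 - 40 = -46)
(h((-5)², 3) + Y)² = ((-5)² - 46)² = (25 - 46)² = (-21)² = 441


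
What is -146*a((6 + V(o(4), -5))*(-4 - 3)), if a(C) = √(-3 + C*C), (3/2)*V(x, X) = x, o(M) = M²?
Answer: -146*√122473/3 ≈ -17031.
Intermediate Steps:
V(x, X) = 2*x/3
a(C) = √(-3 + C²)
-146*a((6 + V(o(4), -5))*(-4 - 3)) = -146*√(-3 + ((6 + (⅔)*4²)*(-4 - 3))²) = -146*√(-3 + ((6 + (⅔)*16)*(-7))²) = -146*√(-3 + ((6 + 32/3)*(-7))²) = -146*√(-3 + ((50/3)*(-7))²) = -146*√(-3 + (-350/3)²) = -146*√(-3 + 122500/9) = -146*√122473/3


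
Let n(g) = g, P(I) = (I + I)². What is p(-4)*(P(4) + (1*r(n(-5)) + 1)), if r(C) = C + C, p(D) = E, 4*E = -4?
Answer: -55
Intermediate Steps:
E = -1 (E = (¼)*(-4) = -1)
p(D) = -1
P(I) = 4*I² (P(I) = (2*I)² = 4*I²)
r(C) = 2*C
p(-4)*(P(4) + (1*r(n(-5)) + 1)) = -(4*4² + (1*(2*(-5)) + 1)) = -(4*16 + (1*(-10) + 1)) = -(64 + (-10 + 1)) = -(64 - 9) = -1*55 = -55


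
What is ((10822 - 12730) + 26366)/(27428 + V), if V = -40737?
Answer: -24458/13309 ≈ -1.8377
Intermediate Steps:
((10822 - 12730) + 26366)/(27428 + V) = ((10822 - 12730) + 26366)/(27428 - 40737) = (-1908 + 26366)/(-13309) = 24458*(-1/13309) = -24458/13309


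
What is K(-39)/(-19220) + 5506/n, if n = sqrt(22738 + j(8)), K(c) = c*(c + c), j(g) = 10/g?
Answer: -1521/9610 + 11012*sqrt(90957)/90957 ≈ 36.355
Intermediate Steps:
K(c) = 2*c**2 (K(c) = c*(2*c) = 2*c**2)
n = sqrt(90957)/2 (n = sqrt(22738 + 10/8) = sqrt(22738 + 10*(1/8)) = sqrt(22738 + 5/4) = sqrt(90957/4) = sqrt(90957)/2 ≈ 150.80)
K(-39)/(-19220) + 5506/n = (2*(-39)**2)/(-19220) + 5506/((sqrt(90957)/2)) = (2*1521)*(-1/19220) + 5506*(2*sqrt(90957)/90957) = 3042*(-1/19220) + 11012*sqrt(90957)/90957 = -1521/9610 + 11012*sqrt(90957)/90957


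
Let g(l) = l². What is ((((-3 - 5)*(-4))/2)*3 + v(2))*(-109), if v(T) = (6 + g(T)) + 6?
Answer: -6976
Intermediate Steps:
v(T) = 12 + T² (v(T) = (6 + T²) + 6 = 12 + T²)
((((-3 - 5)*(-4))/2)*3 + v(2))*(-109) = ((((-3 - 5)*(-4))/2)*3 + (12 + 2²))*(-109) = ((-8*(-4)*(½))*3 + (12 + 4))*(-109) = ((32*(½))*3 + 16)*(-109) = (16*3 + 16)*(-109) = (48 + 16)*(-109) = 64*(-109) = -6976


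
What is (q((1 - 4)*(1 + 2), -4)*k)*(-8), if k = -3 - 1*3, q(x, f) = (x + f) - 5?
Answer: -864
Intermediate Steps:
q(x, f) = -5 + f + x (q(x, f) = (f + x) - 5 = -5 + f + x)
k = -6 (k = -3 - 3 = -6)
(q((1 - 4)*(1 + 2), -4)*k)*(-8) = ((-5 - 4 + (1 - 4)*(1 + 2))*(-6))*(-8) = ((-5 - 4 - 3*3)*(-6))*(-8) = ((-5 - 4 - 9)*(-6))*(-8) = -18*(-6)*(-8) = 108*(-8) = -864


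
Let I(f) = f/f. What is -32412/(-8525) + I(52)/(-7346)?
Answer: 238090027/62624650 ≈ 3.8019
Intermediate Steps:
I(f) = 1
-32412/(-8525) + I(52)/(-7346) = -32412/(-8525) + 1/(-7346) = -32412*(-1/8525) + 1*(-1/7346) = 32412/8525 - 1/7346 = 238090027/62624650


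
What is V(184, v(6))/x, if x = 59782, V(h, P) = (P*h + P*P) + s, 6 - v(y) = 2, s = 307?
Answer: 1059/59782 ≈ 0.017714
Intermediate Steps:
v(y) = 4 (v(y) = 6 - 1*2 = 6 - 2 = 4)
V(h, P) = 307 + P² + P*h (V(h, P) = (P*h + P*P) + 307 = (P*h + P²) + 307 = (P² + P*h) + 307 = 307 + P² + P*h)
V(184, v(6))/x = (307 + 4² + 4*184)/59782 = (307 + 16 + 736)*(1/59782) = 1059*(1/59782) = 1059/59782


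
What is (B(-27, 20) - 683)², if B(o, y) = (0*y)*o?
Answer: 466489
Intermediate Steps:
B(o, y) = 0 (B(o, y) = 0*o = 0)
(B(-27, 20) - 683)² = (0 - 683)² = (-683)² = 466489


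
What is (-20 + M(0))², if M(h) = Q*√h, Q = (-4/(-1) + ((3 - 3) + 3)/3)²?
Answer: 400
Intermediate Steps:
Q = 25 (Q = (-4*(-1) + (0 + 3)*(⅓))² = (4 + 3*(⅓))² = (4 + 1)² = 5² = 25)
M(h) = 25*√h
(-20 + M(0))² = (-20 + 25*√0)² = (-20 + 25*0)² = (-20 + 0)² = (-20)² = 400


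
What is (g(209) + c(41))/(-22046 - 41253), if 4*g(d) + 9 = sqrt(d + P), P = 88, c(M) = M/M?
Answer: 5/253196 - 3*sqrt(33)/253196 ≈ -4.8317e-5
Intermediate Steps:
c(M) = 1
g(d) = -9/4 + sqrt(88 + d)/4 (g(d) = -9/4 + sqrt(d + 88)/4 = -9/4 + sqrt(88 + d)/4)
(g(209) + c(41))/(-22046 - 41253) = ((-9/4 + sqrt(88 + 209)/4) + 1)/(-22046 - 41253) = ((-9/4 + sqrt(297)/4) + 1)/(-63299) = ((-9/4 + (3*sqrt(33))/4) + 1)*(-1/63299) = ((-9/4 + 3*sqrt(33)/4) + 1)*(-1/63299) = (-5/4 + 3*sqrt(33)/4)*(-1/63299) = 5/253196 - 3*sqrt(33)/253196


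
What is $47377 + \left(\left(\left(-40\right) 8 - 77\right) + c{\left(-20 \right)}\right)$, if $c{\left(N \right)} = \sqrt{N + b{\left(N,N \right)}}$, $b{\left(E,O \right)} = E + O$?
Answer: $46980 + 2 i \sqrt{15} \approx 46980.0 + 7.746 i$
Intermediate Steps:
$c{\left(N \right)} = \sqrt{3} \sqrt{N}$ ($c{\left(N \right)} = \sqrt{N + \left(N + N\right)} = \sqrt{N + 2 N} = \sqrt{3 N} = \sqrt{3} \sqrt{N}$)
$47377 + \left(\left(\left(-40\right) 8 - 77\right) + c{\left(-20 \right)}\right) = 47377 + \left(\left(\left(-40\right) 8 - 77\right) + \sqrt{3} \sqrt{-20}\right) = 47377 + \left(\left(-320 - 77\right) + \sqrt{3} \cdot 2 i \sqrt{5}\right) = 47377 - \left(397 - 2 i \sqrt{15}\right) = 46980 + 2 i \sqrt{15}$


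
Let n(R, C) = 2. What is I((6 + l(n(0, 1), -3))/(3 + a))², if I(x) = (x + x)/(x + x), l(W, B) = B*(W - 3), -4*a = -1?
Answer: 1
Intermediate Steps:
a = ¼ (a = -¼*(-1) = ¼ ≈ 0.25000)
l(W, B) = B*(-3 + W)
I(x) = 1 (I(x) = (2*x)/((2*x)) = (2*x)*(1/(2*x)) = 1)
I((6 + l(n(0, 1), -3))/(3 + a))² = 1² = 1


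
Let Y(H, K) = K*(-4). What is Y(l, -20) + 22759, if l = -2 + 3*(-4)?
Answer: 22839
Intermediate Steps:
l = -14 (l = -2 - 12 = -14)
Y(H, K) = -4*K
Y(l, -20) + 22759 = -4*(-20) + 22759 = 80 + 22759 = 22839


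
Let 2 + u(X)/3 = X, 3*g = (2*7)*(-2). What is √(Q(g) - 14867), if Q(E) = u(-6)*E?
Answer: 3*I*√1627 ≈ 121.01*I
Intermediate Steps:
g = -28/3 (g = ((2*7)*(-2))/3 = (14*(-2))/3 = (⅓)*(-28) = -28/3 ≈ -9.3333)
u(X) = -6 + 3*X
Q(E) = -24*E (Q(E) = (-6 + 3*(-6))*E = (-6 - 18)*E = -24*E)
√(Q(g) - 14867) = √(-24*(-28/3) - 14867) = √(224 - 14867) = √(-14643) = 3*I*√1627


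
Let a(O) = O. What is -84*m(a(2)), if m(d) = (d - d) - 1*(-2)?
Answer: -168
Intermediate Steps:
m(d) = 2 (m(d) = 0 + 2 = 2)
-84*m(a(2)) = -84*2 = -168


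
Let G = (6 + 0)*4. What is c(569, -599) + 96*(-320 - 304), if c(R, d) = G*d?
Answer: -74280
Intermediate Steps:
G = 24 (G = 6*4 = 24)
c(R, d) = 24*d
c(569, -599) + 96*(-320 - 304) = 24*(-599) + 96*(-320 - 304) = -14376 + 96*(-624) = -14376 - 59904 = -74280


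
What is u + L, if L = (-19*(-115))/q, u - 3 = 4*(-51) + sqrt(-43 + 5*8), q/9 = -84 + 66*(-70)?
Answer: -8511721/42336 + I*sqrt(3) ≈ -201.05 + 1.732*I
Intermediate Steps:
q = -42336 (q = 9*(-84 + 66*(-70)) = 9*(-84 - 4620) = 9*(-4704) = -42336)
u = -201 + I*sqrt(3) (u = 3 + (4*(-51) + sqrt(-43 + 5*8)) = 3 + (-204 + sqrt(-43 + 40)) = 3 + (-204 + sqrt(-3)) = 3 + (-204 + I*sqrt(3)) = -201 + I*sqrt(3) ≈ -201.0 + 1.732*I)
L = -2185/42336 (L = -19*(-115)/(-42336) = 2185*(-1/42336) = -2185/42336 ≈ -0.051611)
u + L = (-201 + I*sqrt(3)) - 2185/42336 = -8511721/42336 + I*sqrt(3)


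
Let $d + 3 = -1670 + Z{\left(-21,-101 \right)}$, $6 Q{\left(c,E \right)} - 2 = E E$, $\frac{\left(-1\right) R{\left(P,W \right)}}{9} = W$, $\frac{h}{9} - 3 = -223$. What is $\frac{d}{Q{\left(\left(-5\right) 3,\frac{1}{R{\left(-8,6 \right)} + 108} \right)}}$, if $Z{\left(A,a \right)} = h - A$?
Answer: $- \frac{63545472}{5833} \approx -10894.0$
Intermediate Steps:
$h = -1980$ ($h = 27 + 9 \left(-223\right) = 27 - 2007 = -1980$)
$R{\left(P,W \right)} = - 9 W$
$Z{\left(A,a \right)} = -1980 - A$
$Q{\left(c,E \right)} = \frac{1}{3} + \frac{E^{2}}{6}$ ($Q{\left(c,E \right)} = \frac{1}{3} + \frac{E E}{6} = \frac{1}{3} + \frac{E^{2}}{6}$)
$d = -3632$ ($d = -3 - 3629 = -3632$)
$\frac{d}{Q{\left(\left(-5\right) 3,\frac{1}{R{\left(-8,6 \right)} + 108} \right)}} = - \frac{3632}{\frac{1}{3} + \frac{\left(\frac{1}{\left(-9\right) 6 + 108}\right)^{2}}{6}} = - \frac{3632}{\frac{1}{3} + \frac{\left(\frac{1}{-54 + 108}\right)^{2}}{6}} = - \frac{3632}{\frac{1}{3} + \frac{\left(\frac{1}{54}\right)^{2}}{6}} = - \frac{3632}{\frac{1}{3} + \frac{1}{6 \cdot 2916}} = - \frac{3632}{\frac{1}{3} + \frac{1}{6} \cdot \frac{1}{2916}} = - \frac{3632}{\frac{1}{3} + \frac{1}{17496}} = - \frac{3632}{\frac{5833}{17496}} = \left(-3632\right) \frac{17496}{5833} = - \frac{63545472}{5833}$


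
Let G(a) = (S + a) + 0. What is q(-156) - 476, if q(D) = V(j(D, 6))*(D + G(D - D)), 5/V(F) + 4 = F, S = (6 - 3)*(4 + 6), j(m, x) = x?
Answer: -791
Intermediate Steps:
S = 30 (S = 3*10 = 30)
V(F) = 5/(-4 + F)
G(a) = 30 + a (G(a) = (30 + a) + 0 = 30 + a)
q(D) = 75 + 5*D/2 (q(D) = (5/(-4 + 6))*(D + (30 + (D - D))) = (5/2)*(D + (30 + 0)) = (5*(1/2))*(D + 30) = 5*(30 + D)/2 = 75 + 5*D/2)
q(-156) - 476 = (75 + (5/2)*(-156)) - 476 = (75 - 390) - 476 = -315 - 476 = -791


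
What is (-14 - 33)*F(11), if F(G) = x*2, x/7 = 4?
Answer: -2632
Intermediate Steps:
x = 28 (x = 7*4 = 28)
F(G) = 56 (F(G) = 28*2 = 56)
(-14 - 33)*F(11) = (-14 - 33)*56 = -47*56 = -2632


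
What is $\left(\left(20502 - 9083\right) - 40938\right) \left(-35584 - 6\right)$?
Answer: $1050581210$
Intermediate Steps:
$\left(\left(20502 - 9083\right) - 40938\right) \left(-35584 - 6\right) = \left(\left(20502 - 9083\right) - 40938\right) \left(-35590\right) = \left(11419 - 40938\right) \left(-35590\right) = \left(-29519\right) \left(-35590\right) = 1050581210$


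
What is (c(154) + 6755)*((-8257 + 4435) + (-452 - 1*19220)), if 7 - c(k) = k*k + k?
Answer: 401935352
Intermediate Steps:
c(k) = 7 - k - k² (c(k) = 7 - (k*k + k) = 7 - (k² + k) = 7 - (k + k²) = 7 + (-k - k²) = 7 - k - k²)
(c(154) + 6755)*((-8257 + 4435) + (-452 - 1*19220)) = ((7 - 1*154 - 1*154²) + 6755)*((-8257 + 4435) + (-452 - 1*19220)) = ((7 - 154 - 1*23716) + 6755)*(-3822 + (-452 - 19220)) = ((7 - 154 - 23716) + 6755)*(-3822 - 19672) = (-23863 + 6755)*(-23494) = -17108*(-23494) = 401935352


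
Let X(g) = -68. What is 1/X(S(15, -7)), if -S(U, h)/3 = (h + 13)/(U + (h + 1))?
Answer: -1/68 ≈ -0.014706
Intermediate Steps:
S(U, h) = -3*(13 + h)/(1 + U + h) (S(U, h) = -3*(h + 13)/(U + (h + 1)) = -3*(13 + h)/(U + (1 + h)) = -3*(13 + h)/(1 + U + h))
1/X(S(15, -7)) = 1/(-68) = -1/68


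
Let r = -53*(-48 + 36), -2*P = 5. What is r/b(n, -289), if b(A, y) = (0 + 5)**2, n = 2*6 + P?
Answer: 636/25 ≈ 25.440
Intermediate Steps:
P = -5/2 (P = -1/2*5 = -5/2 ≈ -2.5000)
r = 636 (r = -53*(-12) = 636)
n = 19/2 (n = 2*6 - 5/2 = 12 - 5/2 = 19/2 ≈ 9.5000)
b(A, y) = 25 (b(A, y) = 5**2 = 25)
r/b(n, -289) = 636/25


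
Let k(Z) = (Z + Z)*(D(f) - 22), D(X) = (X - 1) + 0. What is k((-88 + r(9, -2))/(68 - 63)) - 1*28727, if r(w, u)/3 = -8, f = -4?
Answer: -137587/5 ≈ -27517.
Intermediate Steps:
D(X) = -1 + X (D(X) = (-1 + X) + 0 = -1 + X)
r(w, u) = -24 (r(w, u) = 3*(-8) = -24)
k(Z) = -54*Z (k(Z) = (Z + Z)*((-1 - 4) - 22) = (2*Z)*(-5 - 22) = (2*Z)*(-27) = -54*Z)
k((-88 + r(9, -2))/(68 - 63)) - 1*28727 = -54*(-88 - 24)/(68 - 63) - 1*28727 = -(-6048)/5 - 28727 = -54*(-112/5) - 28727 = 6048/5 - 28727 = -137587/5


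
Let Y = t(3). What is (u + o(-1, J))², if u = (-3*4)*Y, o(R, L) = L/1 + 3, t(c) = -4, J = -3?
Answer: 2304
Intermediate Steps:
o(R, L) = 3 + L (o(R, L) = L*1 + 3 = L + 3 = 3 + L)
Y = -4
u = 48 (u = -3*4*(-4) = -12*(-4) = 48)
(u + o(-1, J))² = (48 + (3 - 3))² = (48 + 0)² = 48² = 2304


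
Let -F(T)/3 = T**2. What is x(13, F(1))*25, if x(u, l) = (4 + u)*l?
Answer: -1275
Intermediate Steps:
F(T) = -3*T**2
x(u, l) = l*(4 + u)
x(13, F(1))*25 = ((-3*1**2)*(4 + 13))*25 = (-3*1*17)*25 = -3*17*25 = -51*25 = -1275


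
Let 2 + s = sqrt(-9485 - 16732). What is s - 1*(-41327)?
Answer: 41325 + 3*I*sqrt(2913) ≈ 41325.0 + 161.92*I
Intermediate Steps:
s = -2 + 3*I*sqrt(2913) (s = -2 + sqrt(-9485 - 16732) = -2 + sqrt(-26217) = -2 + 3*I*sqrt(2913) ≈ -2.0 + 161.92*I)
s - 1*(-41327) = (-2 + 3*I*sqrt(2913)) - 1*(-41327) = (-2 + 3*I*sqrt(2913)) + 41327 = 41325 + 3*I*sqrt(2913)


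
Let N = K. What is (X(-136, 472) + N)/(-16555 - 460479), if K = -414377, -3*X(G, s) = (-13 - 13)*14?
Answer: 1242767/1431102 ≈ 0.86840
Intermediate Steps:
X(G, s) = 364/3 (X(G, s) = -(-13 - 13)*14/3 = -(-26)*14/3 = -⅓*(-364) = 364/3)
N = -414377
(X(-136, 472) + N)/(-16555 - 460479) = (364/3 - 414377)/(-16555 - 460479) = -1242767/3/(-477034) = -1242767/3*(-1/477034) = 1242767/1431102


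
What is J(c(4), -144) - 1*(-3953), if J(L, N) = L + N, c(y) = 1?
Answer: 3810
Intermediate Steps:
J(c(4), -144) - 1*(-3953) = (1 - 144) - 1*(-3953) = -143 + 3953 = 3810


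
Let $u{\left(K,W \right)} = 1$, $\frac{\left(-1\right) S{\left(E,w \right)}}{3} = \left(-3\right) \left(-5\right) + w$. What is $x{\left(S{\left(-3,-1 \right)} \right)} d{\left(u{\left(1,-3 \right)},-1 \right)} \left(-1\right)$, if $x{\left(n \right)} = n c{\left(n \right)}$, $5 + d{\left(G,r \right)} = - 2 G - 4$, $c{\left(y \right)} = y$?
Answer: $19404$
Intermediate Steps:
$S{\left(E,w \right)} = -45 - 3 w$ ($S{\left(E,w \right)} = - 3 \left(\left(-3\right) \left(-5\right) + w\right) = - 3 \left(15 + w\right) = -45 - 3 w$)
$d{\left(G,r \right)} = -9 - 2 G$ ($d{\left(G,r \right)} = -5 - \left(4 + 2 G\right) = -9 - 2 G$)
$x{\left(n \right)} = n^{2}$ ($x{\left(n \right)} = n n = n^{2}$)
$x{\left(S{\left(-3,-1 \right)} \right)} d{\left(u{\left(1,-3 \right)},-1 \right)} \left(-1\right) = \left(-45 - -3\right)^{2} \left(-9 - 2\right) \left(-1\right) = \left(-45 + 3\right)^{2} \left(-9 - 2\right) \left(-1\right) = \left(-42\right)^{2} \left(-11\right) \left(-1\right) = 1764 \left(-11\right) \left(-1\right) = \left(-19404\right) \left(-1\right) = 19404$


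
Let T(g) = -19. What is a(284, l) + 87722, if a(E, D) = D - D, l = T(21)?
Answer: 87722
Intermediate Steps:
l = -19
a(E, D) = 0
a(284, l) + 87722 = 0 + 87722 = 87722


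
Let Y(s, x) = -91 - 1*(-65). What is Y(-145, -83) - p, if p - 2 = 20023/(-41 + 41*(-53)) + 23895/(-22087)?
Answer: -874065773/48900618 ≈ -17.874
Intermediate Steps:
p = -397350295/48900618 (p = 2 + (20023/(-41 + 41*(-53)) + 23895/(-22087)) = 2 + (20023/(-41 - 2173) + 23895*(-1/22087)) = 2 + (20023/(-2214) - 23895/22087) = 2 + (20023*(-1/2214) - 23895/22087) = 2 + (-20023/2214 - 23895/22087) = 2 - 495151531/48900618 = -397350295/48900618 ≈ -8.1257)
Y(s, x) = -26 (Y(s, x) = -91 + 65 = -26)
Y(-145, -83) - p = -26 - 1*(-397350295/48900618) = -26 + 397350295/48900618 = -874065773/48900618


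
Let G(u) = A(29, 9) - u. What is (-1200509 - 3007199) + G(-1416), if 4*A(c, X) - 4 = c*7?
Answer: -16824961/4 ≈ -4.2062e+6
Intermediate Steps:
A(c, X) = 1 + 7*c/4 (A(c, X) = 1 + (c*7)/4 = 1 + (7*c)/4 = 1 + 7*c/4)
G(u) = 207/4 - u (G(u) = (1 + (7/4)*29) - u = (1 + 203/4) - u = 207/4 - u)
(-1200509 - 3007199) + G(-1416) = (-1200509 - 3007199) + (207/4 - 1*(-1416)) = -4207708 + (207/4 + 1416) = -4207708 + 5871/4 = -16824961/4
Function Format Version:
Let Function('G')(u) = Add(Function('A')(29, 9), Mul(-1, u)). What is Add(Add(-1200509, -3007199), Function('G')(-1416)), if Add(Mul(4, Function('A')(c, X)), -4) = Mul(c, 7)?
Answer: Rational(-16824961, 4) ≈ -4.2062e+6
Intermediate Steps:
Function('A')(c, X) = Add(1, Mul(Rational(7, 4), c)) (Function('A')(c, X) = Add(1, Mul(Rational(1, 4), Mul(c, 7))) = Add(1, Mul(Rational(1, 4), Mul(7, c))) = Add(1, Mul(Rational(7, 4), c)))
Function('G')(u) = Add(Rational(207, 4), Mul(-1, u)) (Function('G')(u) = Add(Add(1, Mul(Rational(7, 4), 29)), Mul(-1, u)) = Add(Add(1, Rational(203, 4)), Mul(-1, u)) = Add(Rational(207, 4), Mul(-1, u)))
Add(Add(-1200509, -3007199), Function('G')(-1416)) = Add(Add(-1200509, -3007199), Add(Rational(207, 4), Mul(-1, -1416))) = Add(-4207708, Add(Rational(207, 4), 1416)) = Add(-4207708, Rational(5871, 4)) = Rational(-16824961, 4)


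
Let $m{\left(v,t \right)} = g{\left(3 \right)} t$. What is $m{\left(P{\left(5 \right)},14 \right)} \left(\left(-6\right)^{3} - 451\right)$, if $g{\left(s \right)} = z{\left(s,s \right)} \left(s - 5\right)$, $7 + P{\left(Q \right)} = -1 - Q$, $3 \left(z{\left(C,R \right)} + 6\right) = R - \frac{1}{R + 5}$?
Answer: $- \frac{564949}{6} \approx -94158.0$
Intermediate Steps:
$z{\left(C,R \right)} = -6 - \frac{1}{3 \left(5 + R\right)} + \frac{R}{3}$ ($z{\left(C,R \right)} = -6 + \frac{R - \frac{1}{R + 5}}{3} = -6 + \frac{R - \frac{1}{5 + R}}{3} = -6 + \left(- \frac{1}{3 \left(5 + R\right)} + \frac{R}{3}\right) = -6 - \frac{1}{3 \left(5 + R\right)} + \frac{R}{3}$)
$P{\left(Q \right)} = -8 - Q$ ($P{\left(Q \right)} = -7 - \left(1 + Q\right) = -8 - Q$)
$g{\left(s \right)} = \frac{\left(-5 + s\right) \left(-91 + s^{2} - 13 s\right)}{3 \left(5 + s\right)}$ ($g{\left(s \right)} = \frac{-91 + s^{2} - 13 s}{3 \left(5 + s\right)} \left(s - 5\right) = \frac{-91 + s^{2} - 13 s}{3 \left(5 + s\right)} \left(-5 + s\right) = \frac{\left(-5 + s\right) \left(-91 + s^{2} - 13 s\right)}{3 \left(5 + s\right)}$)
$m{\left(v,t \right)} = \frac{121 t}{12}$ ($m{\left(v,t \right)} = - \frac{\left(-5 + 3\right) \left(91 - 3^{2} + 13 \cdot 3\right)}{15 + 3 \cdot 3} t = \left(-1\right) \frac{1}{15 + 9} \left(-2\right) \left(91 - 9 + 39\right) t = \left(-1\right) \frac{1}{24} \left(-2\right) \left(91 - 9 + 39\right) t = \left(-1\right) \frac{1}{24} \left(-2\right) 121 t = \frac{121 t}{12}$)
$m{\left(P{\left(5 \right)},14 \right)} \left(\left(-6\right)^{3} - 451\right) = \frac{121}{12} \cdot 14 \left(\left(-6\right)^{3} - 451\right) = \frac{847 \left(-216 - 451\right)}{6} = \frac{847}{6} \left(-667\right) = - \frac{564949}{6}$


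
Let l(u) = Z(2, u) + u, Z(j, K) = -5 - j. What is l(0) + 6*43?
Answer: 251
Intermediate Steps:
l(u) = -7 + u (l(u) = (-5 - 1*2) + u = (-5 - 2) + u = -7 + u)
l(0) + 6*43 = (-7 + 0) + 6*43 = -7 + 258 = 251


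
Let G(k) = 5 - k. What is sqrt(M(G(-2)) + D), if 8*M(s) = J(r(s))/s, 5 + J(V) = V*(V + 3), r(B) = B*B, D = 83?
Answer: 3*sqrt(11186)/28 ≈ 11.332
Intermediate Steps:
r(B) = B**2
J(V) = -5 + V*(3 + V) (J(V) = -5 + V*(V + 3) = -5 + V*(3 + V))
M(s) = (-5 + s**4 + 3*s**2)/(8*s) (M(s) = ((-5 + (s**2)**2 + 3*s**2)/s)/8 = ((-5 + s**4 + 3*s**2)/s)/8 = (-5 + s**4 + 3*s**2)/(8*s))
sqrt(M(G(-2)) + D) = sqrt((-5 + (5 - 1*(-2))**4 + 3*(5 - 1*(-2))**2)/(8*(5 - 1*(-2))) + 83) = sqrt((-5 + (5 + 2)**4 + 3*(5 + 2)**2)/(8*(5 + 2)) + 83) = sqrt((1/8)*(-5 + 7**4 + 3*7**2)/7 + 83) = sqrt((1/8)*(1/7)*(-5 + 2401 + 3*49) + 83) = sqrt((1/8)*(1/7)*(-5 + 2401 + 147) + 83) = sqrt((1/8)*(1/7)*2543 + 83) = sqrt(2543/56 + 83) = sqrt(7191/56) = 3*sqrt(11186)/28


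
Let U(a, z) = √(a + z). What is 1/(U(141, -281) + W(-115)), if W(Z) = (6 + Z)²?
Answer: 11881/141158301 - 2*I*√35/141158301 ≈ 8.4168e-5 - 8.3822e-8*I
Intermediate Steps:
1/(U(141, -281) + W(-115)) = 1/(√(141 - 281) + (6 - 115)²) = 1/(√(-140) + (-109)²) = 1/(2*I*√35 + 11881) = 1/(11881 + 2*I*√35)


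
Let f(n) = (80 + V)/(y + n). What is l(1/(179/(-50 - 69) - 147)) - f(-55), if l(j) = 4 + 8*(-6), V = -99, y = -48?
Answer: -4551/103 ≈ -44.184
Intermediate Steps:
l(j) = -44 (l(j) = 4 - 48 = -44)
f(n) = -19/(-48 + n) (f(n) = (80 - 99)/(-48 + n) = -19/(-48 + n))
l(1/(179/(-50 - 69) - 147)) - f(-55) = -44 - (-19)/(-48 - 55) = -44 - (-19)/(-103) = -44 - (-19)*(-1)/103 = -44 - 1*19/103 = -44 - 19/103 = -4551/103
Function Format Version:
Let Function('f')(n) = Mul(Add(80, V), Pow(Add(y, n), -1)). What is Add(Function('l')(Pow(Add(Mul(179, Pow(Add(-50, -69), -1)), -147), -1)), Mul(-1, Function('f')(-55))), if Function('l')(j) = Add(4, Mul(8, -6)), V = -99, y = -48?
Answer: Rational(-4551, 103) ≈ -44.184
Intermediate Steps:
Function('l')(j) = -44 (Function('l')(j) = Add(4, -48) = -44)
Function('f')(n) = Mul(-19, Pow(Add(-48, n), -1)) (Function('f')(n) = Mul(Add(80, -99), Pow(Add(-48, n), -1)) = Mul(-19, Pow(Add(-48, n), -1)))
Add(Function('l')(Pow(Add(Mul(179, Pow(Add(-50, -69), -1)), -147), -1)), Mul(-1, Function('f')(-55))) = Add(-44, Mul(-1, Mul(-19, Pow(Add(-48, -55), -1)))) = Add(-44, Mul(-1, Mul(-19, Pow(-103, -1)))) = Add(-44, Mul(-1, Mul(-19, Rational(-1, 103)))) = Add(-44, Mul(-1, Rational(19, 103))) = Add(-44, Rational(-19, 103)) = Rational(-4551, 103)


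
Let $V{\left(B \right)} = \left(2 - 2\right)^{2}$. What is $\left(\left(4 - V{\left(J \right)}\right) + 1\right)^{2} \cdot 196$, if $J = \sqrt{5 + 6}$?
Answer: $4900$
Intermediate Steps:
$J = \sqrt{11} \approx 3.3166$
$V{\left(B \right)} = 0$ ($V{\left(B \right)} = 0^{2} = 0$)
$\left(\left(4 - V{\left(J \right)}\right) + 1\right)^{2} \cdot 196 = \left(\left(4 - 0\right) + 1\right)^{2} \cdot 196 = \left(\left(4 + 0\right) + 1\right)^{2} \cdot 196 = \left(4 + 1\right)^{2} \cdot 196 = 5^{2} \cdot 196 = 25 \cdot 196 = 4900$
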